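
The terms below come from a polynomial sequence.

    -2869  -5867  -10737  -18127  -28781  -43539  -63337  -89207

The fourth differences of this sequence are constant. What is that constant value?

-96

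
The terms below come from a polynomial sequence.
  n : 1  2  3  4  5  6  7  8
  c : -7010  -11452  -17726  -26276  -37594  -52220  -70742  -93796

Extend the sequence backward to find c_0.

First differences: -4442, -6274, -8550, -11318, -14626, -18522, -23054
Second differences: -1832, -2276, -2768, -3308, -3896, -4532
Third differences: -444, -492, -540, -588, -636
Fourth differences: -48, -48, -48, -48
The fourth differences are constant at -48.
Work back: -444 + 48 = -396;  -1832 + 396 = -1436;  -4442 + 1436 = -3006;  -7010 + 3006 = -4004

-4004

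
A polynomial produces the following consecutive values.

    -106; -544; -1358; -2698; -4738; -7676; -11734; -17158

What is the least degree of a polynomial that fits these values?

4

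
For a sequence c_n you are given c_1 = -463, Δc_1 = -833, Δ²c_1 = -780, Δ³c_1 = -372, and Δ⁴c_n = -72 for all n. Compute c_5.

-10035

Build the table forward from the leading diagonal:
D4: -72, -72, -72, -72, -72
D3: -372, -444, -516, -588, -660
D2: -780, -1152, -1596, -2112, -2700
D1: -833, -1613, -2765, -4361, -6473
c: -463, -1296, -2909, -5674, -10035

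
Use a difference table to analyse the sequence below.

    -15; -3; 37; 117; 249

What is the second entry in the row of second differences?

D1: 12, 40, 80, 132
D2: 28, 40, 52
D3: 12, 12

40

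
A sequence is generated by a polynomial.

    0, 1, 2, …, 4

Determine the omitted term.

Using the first 3 terms:
First differences: 1, 1
Constant first difference = 1.
Extend forward: 2 + 1 = 3

3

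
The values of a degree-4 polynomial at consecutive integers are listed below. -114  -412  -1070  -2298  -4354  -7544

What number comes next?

-12222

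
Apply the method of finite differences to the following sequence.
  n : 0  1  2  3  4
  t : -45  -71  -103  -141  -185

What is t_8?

First differences: -26  -32  -38  -44
Second differences: -6  -6  -6
Constant second difference = -6, so extend:
-44 − 6 = -50;  -185 − 50 = -235
-50 − 6 = -56;  -235 − 56 = -291
-56 − 6 = -62;  -291 − 62 = -353
-62 − 6 = -68;  -353 − 68 = -421

-421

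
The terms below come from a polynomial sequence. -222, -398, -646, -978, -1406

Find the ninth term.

-176  -248  -332  -428
-72  -84  -96
-12  -12
Third differences constant at -12.
-96 − 12 = -108;  -428 − 108 = -536;  -1406 − 536 = -1942
-108 − 12 = -120;  -536 − 120 = -656;  -1942 − 656 = -2598
-120 − 12 = -132;  -656 − 132 = -788;  -2598 − 788 = -3386
-132 − 12 = -144;  -788 − 144 = -932;  -3386 − 932 = -4318

-4318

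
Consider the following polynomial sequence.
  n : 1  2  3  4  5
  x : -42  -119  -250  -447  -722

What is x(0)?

-7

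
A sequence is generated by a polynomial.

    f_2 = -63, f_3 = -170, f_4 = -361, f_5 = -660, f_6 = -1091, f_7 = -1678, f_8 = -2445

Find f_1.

-16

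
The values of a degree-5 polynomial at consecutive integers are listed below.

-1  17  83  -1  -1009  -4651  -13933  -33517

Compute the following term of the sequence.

-70081

Δ: 18  66  -84  -1008  -3642  -9282  -19584
Δ²: 48  -150  -924  -2634  -5640  -10302
Δ³: -198  -774  -1710  -3006  -4662
Δ⁴: -576  -936  -1296  -1656
Δ⁵: -360  -360  -360
Constant fifth difference = -360, so extend:
-1656 − 360 = -2016;  -4662 − 2016 = -6678;  -10302 − 6678 = -16980;  -19584 − 16980 = -36564;  -33517 − 36564 = -70081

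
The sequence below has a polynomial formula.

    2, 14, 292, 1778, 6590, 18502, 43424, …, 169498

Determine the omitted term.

89882

Using the first 7 terms:
12  278  1486  4812  11912  24922
266  1208  3326  7100  13010
942  2118  3774  5910
1176  1656  2136
480  480
Constant fifth difference = 480.
Extend forward: 2136 + 480 = 2616;  5910 + 2616 = 8526;  13010 + 8526 = 21536;  24922 + 21536 = 46458;  43424 + 46458 = 89882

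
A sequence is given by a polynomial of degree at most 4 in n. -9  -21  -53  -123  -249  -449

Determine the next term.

First differences: -12, -32, -70, -126, -200
Second differences: -20, -38, -56, -74
Third differences: -18, -18, -18
Constant third difference = -18, so extend:
-74 − 18 = -92;  -200 − 92 = -292;  -449 − 292 = -741

-741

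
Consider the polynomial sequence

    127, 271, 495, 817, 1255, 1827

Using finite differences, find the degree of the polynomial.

Δ: 144, 224, 322, 438, 572
Δ²: 80, 98, 116, 134
Δ³: 18, 18, 18
The third differences are constant, so the polynomial has degree 3.

3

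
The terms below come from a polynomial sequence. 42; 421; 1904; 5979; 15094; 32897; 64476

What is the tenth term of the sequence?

379  1483  4075  9115  17803  31579
1104  2592  5040  8688  13776
1488  2448  3648  5088
960  1200  1440
240  240
The fifth differences are constant (240).
1440 + 240 = 1680;  5088 + 1680 = 6768;  13776 + 6768 = 20544;  31579 + 20544 = 52123;  64476 + 52123 = 116599
1680 + 240 = 1920;  6768 + 1920 = 8688;  20544 + 8688 = 29232;  52123 + 29232 = 81355;  116599 + 81355 = 197954
1920 + 240 = 2160;  8688 + 2160 = 10848;  29232 + 10848 = 40080;  81355 + 40080 = 121435;  197954 + 121435 = 319389

319389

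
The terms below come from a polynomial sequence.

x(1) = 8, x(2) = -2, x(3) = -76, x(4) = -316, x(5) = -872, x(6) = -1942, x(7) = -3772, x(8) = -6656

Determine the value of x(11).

Δ: -10, -74, -240, -556, -1070, -1830, -2884
Δ²: -64, -166, -316, -514, -760, -1054
Δ³: -102, -150, -198, -246, -294
Δ⁴: -48, -48, -48, -48
The fourth differences are constant (-48).
-294 − 48 = -342;  -1054 − 342 = -1396;  -2884 − 1396 = -4280;  -6656 − 4280 = -10936
-342 − 48 = -390;  -1396 − 390 = -1786;  -4280 − 1786 = -6066;  -10936 − 6066 = -17002
-390 − 48 = -438;  -1786 − 438 = -2224;  -6066 − 2224 = -8290;  -17002 − 8290 = -25292

-25292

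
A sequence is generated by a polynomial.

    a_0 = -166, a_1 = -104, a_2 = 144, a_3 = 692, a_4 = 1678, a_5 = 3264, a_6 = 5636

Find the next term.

62, 248, 548, 986, 1586, 2372
186, 300, 438, 600, 786
114, 138, 162, 186
24, 24, 24
The fourth differences are constant (24).
186 + 24 = 210;  786 + 210 = 996;  2372 + 996 = 3368;  5636 + 3368 = 9004

9004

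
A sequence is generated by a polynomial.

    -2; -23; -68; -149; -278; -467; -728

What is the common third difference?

Δ: -21, -45, -81, -129, -189, -261
Δ²: -24, -36, -48, -60, -72
Δ³: -12, -12, -12, -12

-12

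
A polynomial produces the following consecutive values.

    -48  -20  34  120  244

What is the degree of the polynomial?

First differences: 28, 54, 86, 124
Second differences: 26, 32, 38
Third differences: 6, 6
The third differences are constant, so the polynomial has degree 3.

3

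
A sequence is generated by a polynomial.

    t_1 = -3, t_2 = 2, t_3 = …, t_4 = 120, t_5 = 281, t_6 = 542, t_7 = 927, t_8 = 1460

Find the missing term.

Using the last 5 terms:
D1: 161  261  385  533
D2: 100  124  148
D3: 24  24
Constant third difference = 24.
Extend backward: 100 − 24 = 76;  161 − 76 = 85;  120 − 85 = 35

35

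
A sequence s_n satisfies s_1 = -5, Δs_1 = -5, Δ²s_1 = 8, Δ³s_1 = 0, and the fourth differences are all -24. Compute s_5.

-1

Build the table forward from the leading diagonal:
Fourth differences: -24  -24  -24  -24  -24
Third differences: 0  -24  -48  -72  -96
Second differences: 8  8  -16  -64  -136
First differences: -5  3  11  -5  -69
s: -5  -10  -7  4  -1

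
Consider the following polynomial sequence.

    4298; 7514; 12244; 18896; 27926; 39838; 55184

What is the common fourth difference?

D1: 3216, 4730, 6652, 9030, 11912, 15346
D2: 1514, 1922, 2378, 2882, 3434
D3: 408, 456, 504, 552
D4: 48, 48, 48

48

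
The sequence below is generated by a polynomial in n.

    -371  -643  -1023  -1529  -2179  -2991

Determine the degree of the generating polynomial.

3

D1: -272, -380, -506, -650, -812
D2: -108, -126, -144, -162
D3: -18, -18, -18
The third differences are constant, so the polynomial has degree 3.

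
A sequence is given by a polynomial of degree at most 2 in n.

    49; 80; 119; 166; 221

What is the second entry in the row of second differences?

8

First differences: 31, 39, 47, 55
Second differences: 8, 8, 8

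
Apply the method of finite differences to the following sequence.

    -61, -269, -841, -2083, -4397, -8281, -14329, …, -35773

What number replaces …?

-23231

Using the first 7 terms:
-208, -572, -1242, -2314, -3884, -6048
-364, -670, -1072, -1570, -2164
-306, -402, -498, -594
-96, -96, -96
Constant fourth difference = -96.
Extend forward: -594 − 96 = -690;  -2164 − 690 = -2854;  -6048 − 2854 = -8902;  -14329 − 8902 = -23231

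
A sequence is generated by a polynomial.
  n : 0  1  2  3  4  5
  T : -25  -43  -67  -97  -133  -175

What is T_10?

-475

First differences: -18  -24  -30  -36  -42
Second differences: -6  -6  -6  -6
Second differences constant at -6.
-42 − 6 = -48;  -175 − 48 = -223
-48 − 6 = -54;  -223 − 54 = -277
-54 − 6 = -60;  -277 − 60 = -337
-60 − 6 = -66;  -337 − 66 = -403
-66 − 6 = -72;  -403 − 72 = -475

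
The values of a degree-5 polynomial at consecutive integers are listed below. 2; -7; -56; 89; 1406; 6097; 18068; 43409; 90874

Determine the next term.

172361

First differences: -9, -49, 145, 1317, 4691, 11971, 25341, 47465
Second differences: -40, 194, 1172, 3374, 7280, 13370, 22124
Third differences: 234, 978, 2202, 3906, 6090, 8754
Fourth differences: 744, 1224, 1704, 2184, 2664
Fifth differences: 480, 480, 480, 480
Fifth differences constant at 480.
2664 + 480 = 3144;  8754 + 3144 = 11898;  22124 + 11898 = 34022;  47465 + 34022 = 81487;  90874 + 81487 = 172361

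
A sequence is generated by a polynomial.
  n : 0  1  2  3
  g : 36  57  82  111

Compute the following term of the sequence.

First differences: 21 , 25 , 29
Second differences: 4 , 4
The second differences are constant (4).
29 + 4 = 33;  111 + 33 = 144

144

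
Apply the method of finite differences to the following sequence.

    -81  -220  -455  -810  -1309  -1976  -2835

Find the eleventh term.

-8671

D1: -139  -235  -355  -499  -667  -859
D2: -96  -120  -144  -168  -192
D3: -24  -24  -24  -24
Constant third difference = -24, so extend:
-192 − 24 = -216;  -859 − 216 = -1075;  -2835 − 1075 = -3910
-216 − 24 = -240;  -1075 − 240 = -1315;  -3910 − 1315 = -5225
-240 − 24 = -264;  -1315 − 264 = -1579;  -5225 − 1579 = -6804
-264 − 24 = -288;  -1579 − 288 = -1867;  -6804 − 1867 = -8671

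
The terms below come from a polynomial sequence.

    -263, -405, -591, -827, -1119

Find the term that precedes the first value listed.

-142  -186  -236  -292
-44  -50  -56
-6  -6
The third differences are constant at -6.
Work back: -44 + 6 = -38;  -142 + 38 = -104;  -263 + 104 = -159

-159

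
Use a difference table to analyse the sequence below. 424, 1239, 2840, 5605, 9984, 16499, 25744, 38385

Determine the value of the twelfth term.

D1: 815, 1601, 2765, 4379, 6515, 9245, 12641
D2: 786, 1164, 1614, 2136, 2730, 3396
D3: 378, 450, 522, 594, 666
D4: 72, 72, 72, 72
Fourth differences constant at 72.
666 + 72 = 738;  3396 + 738 = 4134;  12641 + 4134 = 16775;  38385 + 16775 = 55160
738 + 72 = 810;  4134 + 810 = 4944;  16775 + 4944 = 21719;  55160 + 21719 = 76879
810 + 72 = 882;  4944 + 882 = 5826;  21719 + 5826 = 27545;  76879 + 27545 = 104424
882 + 72 = 954;  5826 + 954 = 6780;  27545 + 6780 = 34325;  104424 + 34325 = 138749

138749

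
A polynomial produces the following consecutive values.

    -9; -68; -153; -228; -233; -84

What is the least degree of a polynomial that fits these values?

4

First differences: -59, -85, -75, -5, 149
Second differences: -26, 10, 70, 154
Third differences: 36, 60, 84
Fourth differences: 24, 24
The fourth differences are constant, so the polynomial has degree 4.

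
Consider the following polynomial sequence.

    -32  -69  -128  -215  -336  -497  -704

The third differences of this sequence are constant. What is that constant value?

Δ: -37, -59, -87, -121, -161, -207
Δ²: -22, -28, -34, -40, -46
Δ³: -6, -6, -6, -6

-6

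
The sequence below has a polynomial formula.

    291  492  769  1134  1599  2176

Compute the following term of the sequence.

2877

First differences: 201, 277, 365, 465, 577
Second differences: 76, 88, 100, 112
Third differences: 12, 12, 12
The third differences are constant (12).
112 + 12 = 124;  577 + 124 = 701;  2176 + 701 = 2877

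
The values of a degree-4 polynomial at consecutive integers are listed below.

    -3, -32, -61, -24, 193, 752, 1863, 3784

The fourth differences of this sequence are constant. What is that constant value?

48

First differences: -29, -29, 37, 217, 559, 1111, 1921
Second differences: 0, 66, 180, 342, 552, 810
Third differences: 66, 114, 162, 210, 258
Fourth differences: 48, 48, 48, 48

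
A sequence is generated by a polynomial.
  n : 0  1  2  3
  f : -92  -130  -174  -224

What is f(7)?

First differences: -38, -44, -50
Second differences: -6, -6
Constant second difference = -6, so extend:
-50 − 6 = -56;  -224 − 56 = -280
-56 − 6 = -62;  -280 − 62 = -342
-62 − 6 = -68;  -342 − 68 = -410
-68 − 6 = -74;  -410 − 74 = -484

-484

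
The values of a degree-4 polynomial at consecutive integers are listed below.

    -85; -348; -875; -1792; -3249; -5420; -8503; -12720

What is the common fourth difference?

-24

D1: -263, -527, -917, -1457, -2171, -3083, -4217
D2: -264, -390, -540, -714, -912, -1134
D3: -126, -150, -174, -198, -222
D4: -24, -24, -24, -24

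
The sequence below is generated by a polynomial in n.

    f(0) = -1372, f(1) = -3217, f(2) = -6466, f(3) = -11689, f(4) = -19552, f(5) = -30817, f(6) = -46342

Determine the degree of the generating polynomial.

4

D1: -1845, -3249, -5223, -7863, -11265, -15525
D2: -1404, -1974, -2640, -3402, -4260
D3: -570, -666, -762, -858
D4: -96, -96, -96
The fourth differences are constant, so the polynomial has degree 4.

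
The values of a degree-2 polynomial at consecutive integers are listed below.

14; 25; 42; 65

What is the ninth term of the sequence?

First differences: 11, 17, 23
Second differences: 6, 6
Constant second difference = 6, so extend:
23 + 6 = 29;  65 + 29 = 94
29 + 6 = 35;  94 + 35 = 129
35 + 6 = 41;  129 + 41 = 170
41 + 6 = 47;  170 + 47 = 217
47 + 6 = 53;  217 + 53 = 270

270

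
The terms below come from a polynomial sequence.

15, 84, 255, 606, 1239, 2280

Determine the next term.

3879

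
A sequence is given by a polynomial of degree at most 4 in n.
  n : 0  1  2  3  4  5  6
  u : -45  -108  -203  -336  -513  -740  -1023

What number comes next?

-63  -95  -133  -177  -227  -283
-32  -38  -44  -50  -56
-6  -6  -6  -6
Third differences constant at -6.
-56 − 6 = -62;  -283 − 62 = -345;  -1023 − 345 = -1368

-1368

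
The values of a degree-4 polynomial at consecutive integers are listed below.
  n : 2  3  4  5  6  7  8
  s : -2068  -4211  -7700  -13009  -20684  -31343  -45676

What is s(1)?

Δ: -2143, -3489, -5309, -7675, -10659, -14333
Δ²: -1346, -1820, -2366, -2984, -3674
Δ³: -474, -546, -618, -690
Δ⁴: -72, -72, -72
The fourth differences are constant at -72.
Work back: -474 + 72 = -402;  -1346 + 402 = -944;  -2143 + 944 = -1199;  -2068 + 1199 = -869

-869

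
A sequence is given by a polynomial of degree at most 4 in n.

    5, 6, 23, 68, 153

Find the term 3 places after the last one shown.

First differences: 1, 17, 45, 85
Second differences: 16, 28, 40
Third differences: 12, 12
Third differences constant at 12.
40 + 12 = 52;  85 + 52 = 137;  153 + 137 = 290
52 + 12 = 64;  137 + 64 = 201;  290 + 201 = 491
64 + 12 = 76;  201 + 76 = 277;  491 + 277 = 768

768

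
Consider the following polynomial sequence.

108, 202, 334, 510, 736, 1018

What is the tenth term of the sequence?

2826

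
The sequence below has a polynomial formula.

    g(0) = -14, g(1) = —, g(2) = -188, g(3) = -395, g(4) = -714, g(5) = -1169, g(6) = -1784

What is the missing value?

-69

Using the last 5 terms:
D1: -207, -319, -455, -615
D2: -112, -136, -160
D3: -24, -24
Constant third difference = -24.
Extend backward: -112 + 24 = -88;  -207 + 88 = -119;  -188 + 119 = -69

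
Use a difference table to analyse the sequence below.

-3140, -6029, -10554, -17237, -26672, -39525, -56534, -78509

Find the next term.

-106332

D1: -2889, -4525, -6683, -9435, -12853, -17009, -21975
D2: -1636, -2158, -2752, -3418, -4156, -4966
D3: -522, -594, -666, -738, -810
D4: -72, -72, -72, -72
Constant fourth difference = -72, so extend:
-810 − 72 = -882;  -4966 − 882 = -5848;  -21975 − 5848 = -27823;  -78509 − 27823 = -106332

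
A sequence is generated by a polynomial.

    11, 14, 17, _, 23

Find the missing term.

20

Using the first 3 terms:
3  3
Constant first difference = 3.
Extend forward: 17 + 3 = 20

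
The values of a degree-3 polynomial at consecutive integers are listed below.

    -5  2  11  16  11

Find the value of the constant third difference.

Δ: 7, 9, 5, -5
Δ²: 2, -4, -10
Δ³: -6, -6

-6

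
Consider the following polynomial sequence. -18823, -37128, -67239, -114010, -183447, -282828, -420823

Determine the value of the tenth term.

-1176592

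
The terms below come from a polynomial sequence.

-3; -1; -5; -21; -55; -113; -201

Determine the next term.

-325

D1: 2, -4, -16, -34, -58, -88
D2: -6, -12, -18, -24, -30
D3: -6, -6, -6, -6
The third differences are constant (-6).
-30 − 6 = -36;  -88 − 36 = -124;  -201 − 124 = -325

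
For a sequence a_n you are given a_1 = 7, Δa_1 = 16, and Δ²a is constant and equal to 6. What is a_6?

Build the table forward from the leading diagonal:
D2: 6, 6, 6, 6, 6, 6
D1: 16, 22, 28, 34, 40, 46
a: 7, 23, 45, 73, 107, 147

147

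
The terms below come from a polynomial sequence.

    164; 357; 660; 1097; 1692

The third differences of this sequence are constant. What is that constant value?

24

Δ: 193, 303, 437, 595
Δ²: 110, 134, 158
Δ³: 24, 24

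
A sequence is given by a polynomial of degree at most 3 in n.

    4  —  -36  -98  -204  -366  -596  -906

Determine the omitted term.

-6

Using the last 6 terms:
D1: -62  -106  -162  -230  -310
D2: -44  -56  -68  -80
D3: -12  -12  -12
Constant third difference = -12.
Extend backward: -44 + 12 = -32;  -62 + 32 = -30;  -36 + 30 = -6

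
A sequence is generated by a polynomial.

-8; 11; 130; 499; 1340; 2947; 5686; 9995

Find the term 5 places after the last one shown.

75460

19 , 119 , 369 , 841 , 1607 , 2739 , 4309
100 , 250 , 472 , 766 , 1132 , 1570
150 , 222 , 294 , 366 , 438
72 , 72 , 72 , 72
Constant fourth difference = 72, so extend:
438 + 72 = 510;  1570 + 510 = 2080;  4309 + 2080 = 6389;  9995 + 6389 = 16384
510 + 72 = 582;  2080 + 582 = 2662;  6389 + 2662 = 9051;  16384 + 9051 = 25435
582 + 72 = 654;  2662 + 654 = 3316;  9051 + 3316 = 12367;  25435 + 12367 = 37802
654 + 72 = 726;  3316 + 726 = 4042;  12367 + 4042 = 16409;  37802 + 16409 = 54211
726 + 72 = 798;  4042 + 798 = 4840;  16409 + 4840 = 21249;  54211 + 21249 = 75460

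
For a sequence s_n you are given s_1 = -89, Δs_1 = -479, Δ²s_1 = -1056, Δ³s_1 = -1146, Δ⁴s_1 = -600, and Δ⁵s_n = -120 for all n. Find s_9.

Build the table forward from the leading diagonal:
Δ⁵: -120, -120, -120, -120, -120, -120, -120, -120, -120
Δ⁴: -600, -720, -840, -960, -1080, -1200, -1320, -1440, -1560
Δ³: -1146, -1746, -2466, -3306, -4266, -5346, -6546, -7866, -9306
Δ²: -1056, -2202, -3948, -6414, -9720, -13986, -19332, -25878, -33744
Δ: -479, -1535, -3737, -7685, -14099, -23819, -37805, -57137, -83015
s: -89, -568, -2103, -5840, -13525, -27624, -51443, -89248, -146385

-146385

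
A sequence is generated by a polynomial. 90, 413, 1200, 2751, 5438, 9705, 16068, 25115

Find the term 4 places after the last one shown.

D1: 323  787  1551  2687  4267  6363  9047
D2: 464  764  1136  1580  2096  2684
D3: 300  372  444  516  588
D4: 72  72  72  72
Constant fourth difference = 72, so extend:
588 + 72 = 660;  2684 + 660 = 3344;  9047 + 3344 = 12391;  25115 + 12391 = 37506
660 + 72 = 732;  3344 + 732 = 4076;  12391 + 4076 = 16467;  37506 + 16467 = 53973
732 + 72 = 804;  4076 + 804 = 4880;  16467 + 4880 = 21347;  53973 + 21347 = 75320
804 + 72 = 876;  4880 + 876 = 5756;  21347 + 5756 = 27103;  75320 + 27103 = 102423

102423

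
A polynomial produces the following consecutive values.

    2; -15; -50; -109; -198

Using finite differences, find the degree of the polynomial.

-17, -35, -59, -89
-18, -24, -30
-6, -6
The third differences are constant, so the polynomial has degree 3.

3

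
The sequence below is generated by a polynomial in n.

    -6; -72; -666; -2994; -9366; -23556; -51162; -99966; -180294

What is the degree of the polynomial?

5

Δ: -66, -594, -2328, -6372, -14190, -27606, -48804, -80328
Δ²: -528, -1734, -4044, -7818, -13416, -21198, -31524
Δ³: -1206, -2310, -3774, -5598, -7782, -10326
Δ⁴: -1104, -1464, -1824, -2184, -2544
Δ⁵: -360, -360, -360, -360
The fifth differences are constant, so the polynomial has degree 5.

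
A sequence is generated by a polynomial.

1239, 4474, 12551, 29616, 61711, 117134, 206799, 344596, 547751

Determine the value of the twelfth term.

1779224

Δ: 3235  8077  17065  32095  55423  89665  137797  203155
Δ²: 4842  8988  15030  23328  34242  48132  65358
Δ³: 4146  6042  8298  10914  13890  17226
Δ⁴: 1896  2256  2616  2976  3336
Δ⁵: 360  360  360  360
Fifth differences constant at 360.
3336 + 360 = 3696;  17226 + 3696 = 20922;  65358 + 20922 = 86280;  203155 + 86280 = 289435;  547751 + 289435 = 837186
3696 + 360 = 4056;  20922 + 4056 = 24978;  86280 + 24978 = 111258;  289435 + 111258 = 400693;  837186 + 400693 = 1237879
4056 + 360 = 4416;  24978 + 4416 = 29394;  111258 + 29394 = 140652;  400693 + 140652 = 541345;  1237879 + 541345 = 1779224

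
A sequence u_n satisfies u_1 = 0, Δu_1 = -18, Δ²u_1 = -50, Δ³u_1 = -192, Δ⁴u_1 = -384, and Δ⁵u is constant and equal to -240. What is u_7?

-11898

Build the table forward from the leading diagonal:
Δ⁵: -240, -240, -240, -240, -240, -240, -240
Δ⁴: -384, -624, -864, -1104, -1344, -1584, -1824
Δ³: -192, -576, -1200, -2064, -3168, -4512, -6096
Δ²: -50, -242, -818, -2018, -4082, -7250, -11762
Δ: -18, -68, -310, -1128, -3146, -7228, -14478
u: 0, -18, -86, -396, -1524, -4670, -11898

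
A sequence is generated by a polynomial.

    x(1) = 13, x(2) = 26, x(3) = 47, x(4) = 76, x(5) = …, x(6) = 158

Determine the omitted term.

Using the first 4 terms:
First differences: 13  21  29
Second differences: 8  8
Constant second difference = 8.
Extend forward: 29 + 8 = 37;  76 + 37 = 113

113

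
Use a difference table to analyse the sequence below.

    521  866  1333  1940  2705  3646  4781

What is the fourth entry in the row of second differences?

D1: 345, 467, 607, 765, 941, 1135
D2: 122, 140, 158, 176, 194
D3: 18, 18, 18, 18

176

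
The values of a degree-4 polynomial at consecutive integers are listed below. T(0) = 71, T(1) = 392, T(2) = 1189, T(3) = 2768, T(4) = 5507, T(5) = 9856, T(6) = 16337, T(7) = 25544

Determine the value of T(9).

D1: 321  797  1579  2739  4349  6481  9207
D2: 476  782  1160  1610  2132  2726
D3: 306  378  450  522  594
D4: 72  72  72  72
The fourth differences are constant (72).
594 + 72 = 666;  2726 + 666 = 3392;  9207 + 3392 = 12599;  25544 + 12599 = 38143
666 + 72 = 738;  3392 + 738 = 4130;  12599 + 4130 = 16729;  38143 + 16729 = 54872

54872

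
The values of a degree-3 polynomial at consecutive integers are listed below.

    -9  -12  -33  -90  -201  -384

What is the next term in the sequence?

-657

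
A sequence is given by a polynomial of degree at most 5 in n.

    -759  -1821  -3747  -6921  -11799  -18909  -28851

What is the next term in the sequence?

-42297

Δ: -1062, -1926, -3174, -4878, -7110, -9942
Δ²: -864, -1248, -1704, -2232, -2832
Δ³: -384, -456, -528, -600
Δ⁴: -72, -72, -72
Constant fourth difference = -72, so extend:
-600 − 72 = -672;  -2832 − 672 = -3504;  -9942 − 3504 = -13446;  -28851 − 13446 = -42297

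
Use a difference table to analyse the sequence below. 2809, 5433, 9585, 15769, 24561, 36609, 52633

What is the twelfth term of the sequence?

D1: 2624, 4152, 6184, 8792, 12048, 16024
D2: 1528, 2032, 2608, 3256, 3976
D3: 504, 576, 648, 720
D4: 72, 72, 72
The fourth differences are constant (72).
720 + 72 = 792;  3976 + 792 = 4768;  16024 + 4768 = 20792;  52633 + 20792 = 73425
792 + 72 = 864;  4768 + 864 = 5632;  20792 + 5632 = 26424;  73425 + 26424 = 99849
864 + 72 = 936;  5632 + 936 = 6568;  26424 + 6568 = 32992;  99849 + 32992 = 132841
936 + 72 = 1008;  6568 + 1008 = 7576;  32992 + 7576 = 40568;  132841 + 40568 = 173409
1008 + 72 = 1080;  7576 + 1080 = 8656;  40568 + 8656 = 49224;  173409 + 49224 = 222633

222633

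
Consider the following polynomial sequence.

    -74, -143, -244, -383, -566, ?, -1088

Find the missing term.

Using the first 5 terms:
-69  -101  -139  -183
-32  -38  -44
-6  -6
Constant third difference = -6.
Extend forward: -44 − 6 = -50;  -183 − 50 = -233;  -566 − 233 = -799

-799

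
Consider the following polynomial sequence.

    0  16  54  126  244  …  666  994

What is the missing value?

Using the first 5 terms:
Δ: 16  38  72  118
Δ²: 22  34  46
Δ³: 12  12
Constant third difference = 12.
Extend forward: 46 + 12 = 58;  118 + 58 = 176;  244 + 176 = 420

420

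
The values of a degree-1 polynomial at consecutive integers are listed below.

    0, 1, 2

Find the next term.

3

D1: 1, 1
First differences constant at 1.
2 + 1 = 3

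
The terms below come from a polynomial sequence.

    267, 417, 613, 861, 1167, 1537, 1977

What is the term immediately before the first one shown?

157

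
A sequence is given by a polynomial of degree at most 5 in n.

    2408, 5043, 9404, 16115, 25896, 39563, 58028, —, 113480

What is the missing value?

82299

Using the first 7 terms:
2635, 4361, 6711, 9781, 13667, 18465
1726, 2350, 3070, 3886, 4798
624, 720, 816, 912
96, 96, 96
Constant fourth difference = 96.
Extend forward: 912 + 96 = 1008;  4798 + 1008 = 5806;  18465 + 5806 = 24271;  58028 + 24271 = 82299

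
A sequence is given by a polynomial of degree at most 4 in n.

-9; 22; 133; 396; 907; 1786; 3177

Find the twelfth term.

24532

First differences: 31  111  263  511  879  1391
Second differences: 80  152  248  368  512
Third differences: 72  96  120  144
Fourth differences: 24  24  24
The fourth differences are constant (24).
144 + 24 = 168;  512 + 168 = 680;  1391 + 680 = 2071;  3177 + 2071 = 5248
168 + 24 = 192;  680 + 192 = 872;  2071 + 872 = 2943;  5248 + 2943 = 8191
192 + 24 = 216;  872 + 216 = 1088;  2943 + 1088 = 4031;  8191 + 4031 = 12222
216 + 24 = 240;  1088 + 240 = 1328;  4031 + 1328 = 5359;  12222 + 5359 = 17581
240 + 24 = 264;  1328 + 264 = 1592;  5359 + 1592 = 6951;  17581 + 6951 = 24532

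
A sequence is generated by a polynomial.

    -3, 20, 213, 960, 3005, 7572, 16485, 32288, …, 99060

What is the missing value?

Using the first 8 terms:
D1: 23, 193, 747, 2045, 4567, 8913, 15803
D2: 170, 554, 1298, 2522, 4346, 6890
D3: 384, 744, 1224, 1824, 2544
D4: 360, 480, 600, 720
D5: 120, 120, 120
Constant fifth difference = 120.
Extend forward: 720 + 120 = 840;  2544 + 840 = 3384;  6890 + 3384 = 10274;  15803 + 10274 = 26077;  32288 + 26077 = 58365

58365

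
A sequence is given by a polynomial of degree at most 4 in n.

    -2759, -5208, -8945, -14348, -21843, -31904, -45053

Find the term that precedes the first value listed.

-1268

D1: -2449  -3737  -5403  -7495  -10061  -13149
D2: -1288  -1666  -2092  -2566  -3088
D3: -378  -426  -474  -522
D4: -48  -48  -48
The fourth differences are constant at -48.
Work back: -378 + 48 = -330;  -1288 + 330 = -958;  -2449 + 958 = -1491;  -2759 + 1491 = -1268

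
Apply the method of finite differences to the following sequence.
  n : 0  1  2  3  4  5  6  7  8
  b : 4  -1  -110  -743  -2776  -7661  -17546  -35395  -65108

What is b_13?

D1: -5, -109, -633, -2033, -4885, -9885, -17849, -29713
D2: -104, -524, -1400, -2852, -5000, -7964, -11864
D3: -420, -876, -1452, -2148, -2964, -3900
D4: -456, -576, -696, -816, -936
D5: -120, -120, -120, -120
Constant fifth difference = -120, so extend:
-936 − 120 = -1056;  -3900 − 1056 = -4956;  -11864 − 4956 = -16820;  -29713 − 16820 = -46533;  -65108 − 46533 = -111641
-1056 − 120 = -1176;  -4956 − 1176 = -6132;  -16820 − 6132 = -22952;  -46533 − 22952 = -69485;  -111641 − 69485 = -181126
-1176 − 120 = -1296;  -6132 − 1296 = -7428;  -22952 − 7428 = -30380;  -69485 − 30380 = -99865;  -181126 − 99865 = -280991
-1296 − 120 = -1416;  -7428 − 1416 = -8844;  -30380 − 8844 = -39224;  -99865 − 39224 = -139089;  -280991 − 139089 = -420080
-1416 − 120 = -1536;  -8844 − 1536 = -10380;  -39224 − 10380 = -49604;  -139089 − 49604 = -188693;  -420080 − 188693 = -608773

-608773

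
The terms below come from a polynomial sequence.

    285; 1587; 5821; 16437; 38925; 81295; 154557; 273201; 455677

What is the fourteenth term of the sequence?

1302, 4234, 10616, 22488, 42370, 73262, 118644, 182476
2932, 6382, 11872, 19882, 30892, 45382, 63832
3450, 5490, 8010, 11010, 14490, 18450
2040, 2520, 3000, 3480, 3960
480, 480, 480, 480
Constant fifth difference = 480, so extend:
3960 + 480 = 4440;  18450 + 4440 = 22890;  63832 + 22890 = 86722;  182476 + 86722 = 269198;  455677 + 269198 = 724875
4440 + 480 = 4920;  22890 + 4920 = 27810;  86722 + 27810 = 114532;  269198 + 114532 = 383730;  724875 + 383730 = 1108605
4920 + 480 = 5400;  27810 + 5400 = 33210;  114532 + 33210 = 147742;  383730 + 147742 = 531472;  1108605 + 531472 = 1640077
5400 + 480 = 5880;  33210 + 5880 = 39090;  147742 + 39090 = 186832;  531472 + 186832 = 718304;  1640077 + 718304 = 2358381
5880 + 480 = 6360;  39090 + 6360 = 45450;  186832 + 45450 = 232282;  718304 + 232282 = 950586;  2358381 + 950586 = 3308967

3308967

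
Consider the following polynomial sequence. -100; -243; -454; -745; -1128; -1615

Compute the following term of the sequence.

First differences: -143  -211  -291  -383  -487
Second differences: -68  -80  -92  -104
Third differences: -12  -12  -12
The third differences are constant (-12).
-104 − 12 = -116;  -487 − 116 = -603;  -1615 − 603 = -2218

-2218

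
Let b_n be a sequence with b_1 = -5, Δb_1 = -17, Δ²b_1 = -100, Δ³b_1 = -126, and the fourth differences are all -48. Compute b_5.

Build the table forward from the leading diagonal:
D4: -48, -48, -48, -48, -48
D3: -126, -174, -222, -270, -318
D2: -100, -226, -400, -622, -892
D1: -17, -117, -343, -743, -1365
b: -5, -22, -139, -482, -1225

-1225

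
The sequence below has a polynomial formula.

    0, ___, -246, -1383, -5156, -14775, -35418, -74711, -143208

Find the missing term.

-23

Using the last 7 terms:
D1: -1137  -3773  -9619  -20643  -39293  -68497
D2: -2636  -5846  -11024  -18650  -29204
D3: -3210  -5178  -7626  -10554
D4: -1968  -2448  -2928
D5: -480  -480
Constant fifth difference = -480.
Extend backward: -1968 + 480 = -1488;  -3210 + 1488 = -1722;  -2636 + 1722 = -914;  -1137 + 914 = -223;  -246 + 223 = -23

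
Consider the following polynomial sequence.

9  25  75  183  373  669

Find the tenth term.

16, 50, 108, 190, 296
34, 58, 82, 106
24, 24, 24
Third differences constant at 24.
106 + 24 = 130;  296 + 130 = 426;  669 + 426 = 1095
130 + 24 = 154;  426 + 154 = 580;  1095 + 580 = 1675
154 + 24 = 178;  580 + 178 = 758;  1675 + 758 = 2433
178 + 24 = 202;  758 + 202 = 960;  2433 + 960 = 3393

3393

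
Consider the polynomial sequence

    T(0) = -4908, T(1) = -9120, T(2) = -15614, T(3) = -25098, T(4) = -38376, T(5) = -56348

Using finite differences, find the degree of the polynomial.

4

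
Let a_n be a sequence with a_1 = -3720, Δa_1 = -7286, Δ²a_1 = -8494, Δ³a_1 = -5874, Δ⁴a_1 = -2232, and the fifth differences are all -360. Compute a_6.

Build the table forward from the leading diagonal:
D5: -360, -360, -360, -360, -360, -360
D4: -2232, -2592, -2952, -3312, -3672, -4032
D3: -5874, -8106, -10698, -13650, -16962, -20634
D2: -8494, -14368, -22474, -33172, -46822, -63784
D1: -7286, -15780, -30148, -52622, -85794, -132616
a: -3720, -11006, -26786, -56934, -109556, -195350

-195350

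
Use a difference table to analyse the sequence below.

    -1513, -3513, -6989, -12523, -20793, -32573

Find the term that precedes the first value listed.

-503

-2000, -3476, -5534, -8270, -11780
-1476, -2058, -2736, -3510
-582, -678, -774
-96, -96
The fourth differences are constant at -96.
Work back: -582 + 96 = -486;  -1476 + 486 = -990;  -2000 + 990 = -1010;  -1513 + 1010 = -503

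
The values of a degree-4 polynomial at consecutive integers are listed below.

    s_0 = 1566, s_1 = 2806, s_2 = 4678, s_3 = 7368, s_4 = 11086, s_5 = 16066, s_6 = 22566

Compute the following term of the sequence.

Δ: 1240, 1872, 2690, 3718, 4980, 6500
Δ²: 632, 818, 1028, 1262, 1520
Δ³: 186, 210, 234, 258
Δ⁴: 24, 24, 24
The fourth differences are constant (24).
258 + 24 = 282;  1520 + 282 = 1802;  6500 + 1802 = 8302;  22566 + 8302 = 30868

30868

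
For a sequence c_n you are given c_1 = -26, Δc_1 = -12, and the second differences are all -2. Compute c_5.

-86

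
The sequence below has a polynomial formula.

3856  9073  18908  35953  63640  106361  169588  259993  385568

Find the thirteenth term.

First differences: 5217 , 9835 , 17045 , 27687 , 42721 , 63227 , 90405 , 125575
Second differences: 4618 , 7210 , 10642 , 15034 , 20506 , 27178 , 35170
Third differences: 2592 , 3432 , 4392 , 5472 , 6672 , 7992
Fourth differences: 840 , 960 , 1080 , 1200 , 1320
Fifth differences: 120 , 120 , 120 , 120
Constant fifth difference = 120, so extend:
1320 + 120 = 1440;  7992 + 1440 = 9432;  35170 + 9432 = 44602;  125575 + 44602 = 170177;  385568 + 170177 = 555745
1440 + 120 = 1560;  9432 + 1560 = 10992;  44602 + 10992 = 55594;  170177 + 55594 = 225771;  555745 + 225771 = 781516
1560 + 120 = 1680;  10992 + 1680 = 12672;  55594 + 12672 = 68266;  225771 + 68266 = 294037;  781516 + 294037 = 1075553
1680 + 120 = 1800;  12672 + 1800 = 14472;  68266 + 14472 = 82738;  294037 + 82738 = 376775;  1075553 + 376775 = 1452328

1452328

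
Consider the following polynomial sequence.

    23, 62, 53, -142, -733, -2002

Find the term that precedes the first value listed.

2

First differences: 39  -9  -195  -591  -1269
Second differences: -48  -186  -396  -678
Third differences: -138  -210  -282
Fourth differences: -72  -72
The fourth differences are constant at -72.
Work back: -138 + 72 = -66;  -48 + 66 = 18;  39 − 18 = 21;  23 − 21 = 2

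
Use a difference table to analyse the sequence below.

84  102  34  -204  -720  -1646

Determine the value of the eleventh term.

First differences: 18, -68, -238, -516, -926
Second differences: -86, -170, -278, -410
Third differences: -84, -108, -132
Fourth differences: -24, -24
The fourth differences are constant (-24).
-132 − 24 = -156;  -410 − 156 = -566;  -926 − 566 = -1492;  -1646 − 1492 = -3138
-156 − 24 = -180;  -566 − 180 = -746;  -1492 − 746 = -2238;  -3138 − 2238 = -5376
-180 − 24 = -204;  -746 − 204 = -950;  -2238 − 950 = -3188;  -5376 − 3188 = -8564
-204 − 24 = -228;  -950 − 228 = -1178;  -3188 − 1178 = -4366;  -8564 − 4366 = -12930
-228 − 24 = -252;  -1178 − 252 = -1430;  -4366 − 1430 = -5796;  -12930 − 5796 = -18726

-18726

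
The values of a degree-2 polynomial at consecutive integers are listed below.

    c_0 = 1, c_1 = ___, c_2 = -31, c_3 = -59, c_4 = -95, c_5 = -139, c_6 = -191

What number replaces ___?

-11

Using the last 5 terms:
-28, -36, -44, -52
-8, -8, -8
Constant second difference = -8.
Extend backward: -28 + 8 = -20;  -31 + 20 = -11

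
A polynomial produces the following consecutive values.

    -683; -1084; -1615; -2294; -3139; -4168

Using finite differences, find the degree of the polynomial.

3

D1: -401, -531, -679, -845, -1029
D2: -130, -148, -166, -184
D3: -18, -18, -18
The third differences are constant, so the polynomial has degree 3.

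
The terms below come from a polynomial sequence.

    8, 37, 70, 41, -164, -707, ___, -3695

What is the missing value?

-1798

Using the first 6 terms:
D1: 29  33  -29  -205  -543
D2: 4  -62  -176  -338
D3: -66  -114  -162
D4: -48  -48
Constant fourth difference = -48.
Extend forward: -162 − 48 = -210;  -338 − 210 = -548;  -543 − 548 = -1091;  -707 − 1091 = -1798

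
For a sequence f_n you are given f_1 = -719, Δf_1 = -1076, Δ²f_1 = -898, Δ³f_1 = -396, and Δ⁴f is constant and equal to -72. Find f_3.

Build the table forward from the leading diagonal:
Δ⁴: -72  -72  -72
Δ³: -396  -468  -540
Δ²: -898  -1294  -1762
Δ: -1076  -1974  -3268
f: -719  -1795  -3769

-3769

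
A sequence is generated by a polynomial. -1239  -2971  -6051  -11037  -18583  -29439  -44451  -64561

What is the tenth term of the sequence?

-1732, -3080, -4986, -7546, -10856, -15012, -20110
-1348, -1906, -2560, -3310, -4156, -5098
-558, -654, -750, -846, -942
-96, -96, -96, -96
The fourth differences are constant (-96).
-942 − 96 = -1038;  -5098 − 1038 = -6136;  -20110 − 6136 = -26246;  -64561 − 26246 = -90807
-1038 − 96 = -1134;  -6136 − 1134 = -7270;  -26246 − 7270 = -33516;  -90807 − 33516 = -124323

-124323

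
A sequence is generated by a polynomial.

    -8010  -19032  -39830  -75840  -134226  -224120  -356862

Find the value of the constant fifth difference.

First differences: -11022, -20798, -36010, -58386, -89894, -132742
Second differences: -9776, -15212, -22376, -31508, -42848
Third differences: -5436, -7164, -9132, -11340
Fourth differences: -1728, -1968, -2208
Fifth differences: -240, -240

-240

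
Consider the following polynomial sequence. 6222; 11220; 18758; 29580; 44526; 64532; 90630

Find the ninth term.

165710

First differences: 4998 , 7538 , 10822 , 14946 , 20006 , 26098
Second differences: 2540 , 3284 , 4124 , 5060 , 6092
Third differences: 744 , 840 , 936 , 1032
Fourth differences: 96 , 96 , 96
Constant fourth difference = 96, so extend:
1032 + 96 = 1128;  6092 + 1128 = 7220;  26098 + 7220 = 33318;  90630 + 33318 = 123948
1128 + 96 = 1224;  7220 + 1224 = 8444;  33318 + 8444 = 41762;  123948 + 41762 = 165710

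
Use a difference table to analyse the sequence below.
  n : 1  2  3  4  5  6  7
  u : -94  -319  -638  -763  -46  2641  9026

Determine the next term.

21557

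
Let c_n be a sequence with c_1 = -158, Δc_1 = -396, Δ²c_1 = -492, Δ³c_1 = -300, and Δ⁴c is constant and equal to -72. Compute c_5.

-5966

Build the table forward from the leading diagonal:
D4: -72  -72  -72  -72  -72
D3: -300  -372  -444  -516  -588
D2: -492  -792  -1164  -1608  -2124
D1: -396  -888  -1680  -2844  -4452
c: -158  -554  -1442  -3122  -5966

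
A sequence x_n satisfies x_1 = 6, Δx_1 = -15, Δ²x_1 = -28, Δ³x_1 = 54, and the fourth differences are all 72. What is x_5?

Build the table forward from the leading diagonal:
Δ⁴: 72  72  72  72  72
Δ³: 54  126  198  270  342
Δ²: -28  26  152  350  620
Δ: -15  -43  -17  135  485
x: 6  -9  -52  -69  66

66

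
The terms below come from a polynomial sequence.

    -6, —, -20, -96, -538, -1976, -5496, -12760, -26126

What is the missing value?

-16

Using the last 7 terms:
D1: -76, -442, -1438, -3520, -7264, -13366
D2: -366, -996, -2082, -3744, -6102
D3: -630, -1086, -1662, -2358
D4: -456, -576, -696
D5: -120, -120
Constant fifth difference = -120.
Extend backward: -456 + 120 = -336;  -630 + 336 = -294;  -366 + 294 = -72;  -76 + 72 = -4;  -20 + 4 = -16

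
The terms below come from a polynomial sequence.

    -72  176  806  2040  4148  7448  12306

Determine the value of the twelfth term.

76136

248, 630, 1234, 2108, 3300, 4858
382, 604, 874, 1192, 1558
222, 270, 318, 366
48, 48, 48
Constant fourth difference = 48, so extend:
366 + 48 = 414;  1558 + 414 = 1972;  4858 + 1972 = 6830;  12306 + 6830 = 19136
414 + 48 = 462;  1972 + 462 = 2434;  6830 + 2434 = 9264;  19136 + 9264 = 28400
462 + 48 = 510;  2434 + 510 = 2944;  9264 + 2944 = 12208;  28400 + 12208 = 40608
510 + 48 = 558;  2944 + 558 = 3502;  12208 + 3502 = 15710;  40608 + 15710 = 56318
558 + 48 = 606;  3502 + 606 = 4108;  15710 + 4108 = 19818;  56318 + 19818 = 76136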